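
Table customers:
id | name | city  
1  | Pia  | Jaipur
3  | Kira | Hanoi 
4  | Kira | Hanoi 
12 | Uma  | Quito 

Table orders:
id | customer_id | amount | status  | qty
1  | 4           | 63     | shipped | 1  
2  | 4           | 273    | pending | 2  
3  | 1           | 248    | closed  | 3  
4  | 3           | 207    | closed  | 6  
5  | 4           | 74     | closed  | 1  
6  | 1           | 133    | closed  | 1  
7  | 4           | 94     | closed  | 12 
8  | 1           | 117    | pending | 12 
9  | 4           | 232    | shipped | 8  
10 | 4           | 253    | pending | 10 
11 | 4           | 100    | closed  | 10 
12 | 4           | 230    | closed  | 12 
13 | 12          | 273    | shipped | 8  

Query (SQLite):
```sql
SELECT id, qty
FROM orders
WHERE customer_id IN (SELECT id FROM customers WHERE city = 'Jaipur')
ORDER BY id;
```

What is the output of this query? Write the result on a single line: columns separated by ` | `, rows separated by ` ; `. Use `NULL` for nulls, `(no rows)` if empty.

3 | 3 ; 6 | 1 ; 8 | 12

Inner query: customers.id where city = 'Jaipur'.
Outer: keep orders rows whose customer_id is in that set.
Inner query → {1}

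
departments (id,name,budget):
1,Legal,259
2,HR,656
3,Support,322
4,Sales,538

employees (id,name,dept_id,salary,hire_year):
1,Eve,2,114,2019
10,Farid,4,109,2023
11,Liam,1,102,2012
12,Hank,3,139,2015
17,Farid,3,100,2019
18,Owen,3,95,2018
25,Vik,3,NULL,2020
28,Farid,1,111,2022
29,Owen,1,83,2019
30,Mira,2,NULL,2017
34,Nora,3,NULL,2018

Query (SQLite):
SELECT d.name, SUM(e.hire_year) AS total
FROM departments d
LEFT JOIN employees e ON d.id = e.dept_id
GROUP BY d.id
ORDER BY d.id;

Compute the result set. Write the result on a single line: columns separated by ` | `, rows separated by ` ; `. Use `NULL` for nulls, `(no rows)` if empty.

LEFT JOIN keeps every departments row; unmatched ones get NULL for employees columns.
Group by departments.id and compute SUM(e.hire_year). SUM over an all-NULL group is NULL.
  1: ids {11, 28, 29} → SUM(e.hire_year)=6053
  2: ids {1, 30} → SUM(e.hire_year)=4036
  3: ids {12, 17, 18, 25, 34} → SUM(e.hire_year)=10090
  4: ids {10} → SUM(e.hire_year)=2023

Legal | 6053 ; HR | 4036 ; Support | 10090 ; Sales | 2023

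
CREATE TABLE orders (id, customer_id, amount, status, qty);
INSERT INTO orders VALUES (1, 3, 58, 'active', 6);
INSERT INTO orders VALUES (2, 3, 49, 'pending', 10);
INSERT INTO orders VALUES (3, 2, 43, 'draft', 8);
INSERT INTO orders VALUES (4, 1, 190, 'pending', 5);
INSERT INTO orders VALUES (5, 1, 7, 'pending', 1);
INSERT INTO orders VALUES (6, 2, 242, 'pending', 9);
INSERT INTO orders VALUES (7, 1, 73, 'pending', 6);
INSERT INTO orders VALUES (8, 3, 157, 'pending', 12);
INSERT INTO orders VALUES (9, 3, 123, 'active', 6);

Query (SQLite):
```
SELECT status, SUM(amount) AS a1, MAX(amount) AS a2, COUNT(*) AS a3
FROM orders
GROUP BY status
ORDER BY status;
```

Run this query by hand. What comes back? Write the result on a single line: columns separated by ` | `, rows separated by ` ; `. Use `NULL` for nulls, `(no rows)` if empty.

active | 181 | 123 | 2 ; draft | 43 | 43 | 1 ; pending | 718 | 242 | 6

Group orders by status.
Per group compute: SUM(amount), MAX(amount), COUNT(*).
  active: ids {1, 9} → SUM(amount)=181, MAX(amount)=123, COUNT(*)=2
  draft: ids {3} → SUM(amount)=43, MAX(amount)=43, COUNT(*)=1
  pending: ids {2, 4, 5, 6, 7, 8} → SUM(amount)=718, MAX(amount)=242, COUNT(*)=6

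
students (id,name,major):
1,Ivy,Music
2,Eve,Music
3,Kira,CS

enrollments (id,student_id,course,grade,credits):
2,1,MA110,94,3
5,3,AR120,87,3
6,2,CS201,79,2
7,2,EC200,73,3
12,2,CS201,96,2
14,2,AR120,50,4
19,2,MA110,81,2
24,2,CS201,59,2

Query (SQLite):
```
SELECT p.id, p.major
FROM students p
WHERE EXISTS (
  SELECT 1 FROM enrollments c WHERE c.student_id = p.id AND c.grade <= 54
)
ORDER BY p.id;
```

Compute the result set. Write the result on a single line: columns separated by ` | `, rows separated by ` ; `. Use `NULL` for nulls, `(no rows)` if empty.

2 | Music

For each students row, check whether any enrollments with matching student_id has grade <= 54.
Keep rows where that is true.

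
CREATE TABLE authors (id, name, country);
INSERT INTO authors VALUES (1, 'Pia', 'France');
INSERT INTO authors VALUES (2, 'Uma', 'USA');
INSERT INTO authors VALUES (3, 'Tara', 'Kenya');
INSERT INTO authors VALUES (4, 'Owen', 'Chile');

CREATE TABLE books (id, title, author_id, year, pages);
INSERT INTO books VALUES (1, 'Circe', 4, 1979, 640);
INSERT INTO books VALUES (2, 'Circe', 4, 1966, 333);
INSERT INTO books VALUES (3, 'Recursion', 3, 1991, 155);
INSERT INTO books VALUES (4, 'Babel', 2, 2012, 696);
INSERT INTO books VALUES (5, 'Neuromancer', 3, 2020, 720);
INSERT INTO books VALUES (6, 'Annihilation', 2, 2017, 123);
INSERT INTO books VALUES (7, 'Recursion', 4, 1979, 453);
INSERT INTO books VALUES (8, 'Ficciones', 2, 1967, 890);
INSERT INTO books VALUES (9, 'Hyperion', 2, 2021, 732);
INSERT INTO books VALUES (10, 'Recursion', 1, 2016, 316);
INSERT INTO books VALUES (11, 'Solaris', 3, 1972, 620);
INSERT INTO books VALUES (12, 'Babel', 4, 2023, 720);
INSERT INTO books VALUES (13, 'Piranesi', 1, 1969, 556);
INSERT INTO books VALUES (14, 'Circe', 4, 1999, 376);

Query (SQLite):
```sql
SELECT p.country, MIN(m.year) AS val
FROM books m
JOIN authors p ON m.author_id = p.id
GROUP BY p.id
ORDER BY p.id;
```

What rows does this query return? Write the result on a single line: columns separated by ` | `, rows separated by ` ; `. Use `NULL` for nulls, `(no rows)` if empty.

Join each books row to its authors via author_id.
Group joined rows by authors.id; compute MIN(m.year) per group.
  1: ids {10, 13} → MIN(m.year)=1969
  2: ids {4, 6, 8, 9} → MIN(m.year)=1967
  3: ids {3, 5, 11} → MIN(m.year)=1972
  4: ids {1, 2, 7, 12, 14} → MIN(m.year)=1966

France | 1969 ; USA | 1967 ; Kenya | 1972 ; Chile | 1966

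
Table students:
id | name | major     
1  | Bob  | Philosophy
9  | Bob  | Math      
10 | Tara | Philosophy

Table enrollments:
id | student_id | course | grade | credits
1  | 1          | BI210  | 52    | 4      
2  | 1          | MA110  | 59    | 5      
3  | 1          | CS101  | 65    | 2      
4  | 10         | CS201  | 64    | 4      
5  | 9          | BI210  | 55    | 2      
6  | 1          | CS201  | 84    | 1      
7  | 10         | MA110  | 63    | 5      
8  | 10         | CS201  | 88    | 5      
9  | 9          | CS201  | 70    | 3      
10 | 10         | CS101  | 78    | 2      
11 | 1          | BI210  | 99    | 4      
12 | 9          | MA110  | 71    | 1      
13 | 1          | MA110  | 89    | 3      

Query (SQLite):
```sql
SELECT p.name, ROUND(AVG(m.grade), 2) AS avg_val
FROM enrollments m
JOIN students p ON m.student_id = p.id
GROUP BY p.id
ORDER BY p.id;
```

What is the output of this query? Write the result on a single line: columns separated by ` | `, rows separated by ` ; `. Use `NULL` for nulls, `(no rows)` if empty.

Bob | 74.67 ; Bob | 65.33 ; Tara | 73.25

Join each enrollments row to its students via student_id.
Group joined rows by students.id; compute ROUND(AVG(m.grade), 2) per group.
  1: ids {1, 2, 3, 6, 11, 13} → ROUND(AVG(m.grade), 2)=74.67
  9: ids {5, 9, 12} → ROUND(AVG(m.grade), 2)=65.33
  10: ids {4, 7, 8, 10} → ROUND(AVG(m.grade), 2)=73.25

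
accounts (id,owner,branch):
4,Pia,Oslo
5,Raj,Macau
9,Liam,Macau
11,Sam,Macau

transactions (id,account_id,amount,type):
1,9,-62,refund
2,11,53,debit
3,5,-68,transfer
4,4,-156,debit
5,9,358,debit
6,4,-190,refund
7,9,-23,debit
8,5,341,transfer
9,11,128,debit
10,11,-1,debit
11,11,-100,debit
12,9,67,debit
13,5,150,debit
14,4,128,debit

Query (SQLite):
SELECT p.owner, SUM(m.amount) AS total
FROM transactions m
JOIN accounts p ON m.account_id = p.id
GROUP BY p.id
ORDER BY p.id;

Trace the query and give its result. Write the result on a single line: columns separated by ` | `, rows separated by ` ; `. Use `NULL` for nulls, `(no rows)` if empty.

Pia | -218 ; Raj | 423 ; Liam | 340 ; Sam | 80

Join each transactions row to its accounts via account_id.
Group joined rows by accounts.id; compute SUM(m.amount) per group.
  4: ids {4, 6, 14} → SUM(m.amount)=-218
  5: ids {3, 8, 13} → SUM(m.amount)=423
  9: ids {1, 5, 7, 12} → SUM(m.amount)=340
  11: ids {2, 9, 10, 11} → SUM(m.amount)=80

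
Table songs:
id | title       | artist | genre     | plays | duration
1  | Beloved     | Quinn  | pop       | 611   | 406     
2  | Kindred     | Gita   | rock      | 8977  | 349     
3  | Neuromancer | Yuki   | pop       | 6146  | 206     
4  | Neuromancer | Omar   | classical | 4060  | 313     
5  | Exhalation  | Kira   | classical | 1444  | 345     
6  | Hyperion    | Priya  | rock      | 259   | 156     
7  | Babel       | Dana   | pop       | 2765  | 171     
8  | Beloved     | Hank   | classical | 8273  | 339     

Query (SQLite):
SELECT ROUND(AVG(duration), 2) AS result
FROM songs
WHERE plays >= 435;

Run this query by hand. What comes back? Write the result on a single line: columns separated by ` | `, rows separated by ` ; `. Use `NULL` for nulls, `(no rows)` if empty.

304.14

Rows where plays >= 435 → duration values: [406, 349, 206, 313, 345, 171, 339].
AVG = 2129 / 7 (rounded to 2 dp).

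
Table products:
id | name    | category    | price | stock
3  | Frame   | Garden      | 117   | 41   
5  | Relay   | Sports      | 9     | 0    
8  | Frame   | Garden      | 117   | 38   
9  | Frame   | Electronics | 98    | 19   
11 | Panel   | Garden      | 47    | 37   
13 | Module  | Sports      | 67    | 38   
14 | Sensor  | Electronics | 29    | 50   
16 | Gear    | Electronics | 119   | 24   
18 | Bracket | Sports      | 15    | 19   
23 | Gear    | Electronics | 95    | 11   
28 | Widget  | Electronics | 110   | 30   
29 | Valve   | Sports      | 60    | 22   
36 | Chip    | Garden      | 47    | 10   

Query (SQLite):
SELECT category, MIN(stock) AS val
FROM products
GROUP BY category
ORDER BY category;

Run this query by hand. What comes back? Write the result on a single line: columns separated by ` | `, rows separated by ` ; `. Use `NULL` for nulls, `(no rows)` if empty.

Electronics | 11 ; Garden | 10 ; Sports | 0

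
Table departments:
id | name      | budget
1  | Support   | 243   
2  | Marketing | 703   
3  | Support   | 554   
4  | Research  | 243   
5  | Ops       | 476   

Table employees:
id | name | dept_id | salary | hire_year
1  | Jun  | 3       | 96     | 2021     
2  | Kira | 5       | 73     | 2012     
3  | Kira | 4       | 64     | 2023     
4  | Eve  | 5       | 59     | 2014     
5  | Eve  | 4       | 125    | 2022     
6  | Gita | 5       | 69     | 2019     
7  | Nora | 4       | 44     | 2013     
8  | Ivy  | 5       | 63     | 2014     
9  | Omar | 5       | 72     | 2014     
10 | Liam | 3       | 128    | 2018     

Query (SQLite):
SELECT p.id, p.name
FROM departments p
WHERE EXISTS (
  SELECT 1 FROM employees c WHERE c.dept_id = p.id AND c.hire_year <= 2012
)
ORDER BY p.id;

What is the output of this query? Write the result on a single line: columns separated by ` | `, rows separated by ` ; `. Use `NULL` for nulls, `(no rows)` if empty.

5 | Ops

For each departments row, check whether any employees with matching dept_id has hire_year <= 2012.
Keep rows where that is true.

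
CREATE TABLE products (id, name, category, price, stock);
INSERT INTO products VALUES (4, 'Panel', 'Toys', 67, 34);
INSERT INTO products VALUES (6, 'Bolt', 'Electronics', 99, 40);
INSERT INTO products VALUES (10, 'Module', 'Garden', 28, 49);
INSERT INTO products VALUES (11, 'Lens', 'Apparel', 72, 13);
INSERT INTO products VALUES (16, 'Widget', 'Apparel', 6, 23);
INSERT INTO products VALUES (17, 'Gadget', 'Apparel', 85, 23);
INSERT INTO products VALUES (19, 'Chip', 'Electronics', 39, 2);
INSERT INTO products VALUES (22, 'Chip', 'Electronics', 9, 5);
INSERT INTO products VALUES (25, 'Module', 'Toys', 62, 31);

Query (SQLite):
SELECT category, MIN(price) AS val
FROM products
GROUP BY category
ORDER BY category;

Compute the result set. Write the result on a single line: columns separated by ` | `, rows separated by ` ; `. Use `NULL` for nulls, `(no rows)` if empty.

Apparel | 6 ; Electronics | 9 ; Garden | 28 ; Toys | 62

Partition products by category; compute MIN(price) within each group.
  Apparel: ids {11, 16, 17} → MIN(price)=6
  Electronics: ids {6, 19, 22} → MIN(price)=9
  Garden: ids {10} → MIN(price)=28
  Toys: ids {4, 25} → MIN(price)=62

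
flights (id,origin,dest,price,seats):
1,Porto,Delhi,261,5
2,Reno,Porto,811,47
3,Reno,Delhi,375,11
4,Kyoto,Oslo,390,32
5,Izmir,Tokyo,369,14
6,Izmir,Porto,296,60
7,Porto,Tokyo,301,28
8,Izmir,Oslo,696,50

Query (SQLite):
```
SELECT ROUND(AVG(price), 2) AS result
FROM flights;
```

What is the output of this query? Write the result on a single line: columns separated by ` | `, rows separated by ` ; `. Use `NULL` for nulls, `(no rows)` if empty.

All price values: [261, 811, 375, 390, 369, 296, 301, 696].
AVG = 3499 / 8 (rounded to 2 dp).

437.38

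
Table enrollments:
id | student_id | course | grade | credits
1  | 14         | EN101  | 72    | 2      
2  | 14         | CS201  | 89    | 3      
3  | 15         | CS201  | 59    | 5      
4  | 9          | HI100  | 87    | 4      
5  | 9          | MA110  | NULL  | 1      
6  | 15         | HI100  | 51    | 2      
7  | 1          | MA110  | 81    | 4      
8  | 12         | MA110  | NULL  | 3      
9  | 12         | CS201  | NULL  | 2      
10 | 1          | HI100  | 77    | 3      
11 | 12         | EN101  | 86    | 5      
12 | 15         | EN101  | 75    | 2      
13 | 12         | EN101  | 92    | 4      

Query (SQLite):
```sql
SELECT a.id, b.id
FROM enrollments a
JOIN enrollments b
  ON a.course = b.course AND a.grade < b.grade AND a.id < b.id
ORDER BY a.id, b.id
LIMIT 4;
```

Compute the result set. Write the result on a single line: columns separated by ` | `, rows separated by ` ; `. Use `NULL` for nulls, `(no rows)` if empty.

Pairs (a,b) with same course, a.grade < b.grade, a.id < b.id.
course groups: CS201:{2,3,9} EN101:{1,11,12,13} HI100:{4,6,10} MA110:{5,7,8}
Ordered by (a.id, b.id); first 4.

1 | 11 ; 1 | 12 ; 1 | 13 ; 6 | 10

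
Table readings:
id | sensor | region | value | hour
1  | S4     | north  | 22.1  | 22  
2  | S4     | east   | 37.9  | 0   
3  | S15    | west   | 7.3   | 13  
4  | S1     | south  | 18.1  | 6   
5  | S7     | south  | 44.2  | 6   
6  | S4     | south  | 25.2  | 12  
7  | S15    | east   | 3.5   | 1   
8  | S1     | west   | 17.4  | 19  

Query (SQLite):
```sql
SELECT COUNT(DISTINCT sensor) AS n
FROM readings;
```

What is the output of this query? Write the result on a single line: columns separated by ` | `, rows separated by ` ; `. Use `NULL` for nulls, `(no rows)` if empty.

Count distinct non-NULL sensor values.

4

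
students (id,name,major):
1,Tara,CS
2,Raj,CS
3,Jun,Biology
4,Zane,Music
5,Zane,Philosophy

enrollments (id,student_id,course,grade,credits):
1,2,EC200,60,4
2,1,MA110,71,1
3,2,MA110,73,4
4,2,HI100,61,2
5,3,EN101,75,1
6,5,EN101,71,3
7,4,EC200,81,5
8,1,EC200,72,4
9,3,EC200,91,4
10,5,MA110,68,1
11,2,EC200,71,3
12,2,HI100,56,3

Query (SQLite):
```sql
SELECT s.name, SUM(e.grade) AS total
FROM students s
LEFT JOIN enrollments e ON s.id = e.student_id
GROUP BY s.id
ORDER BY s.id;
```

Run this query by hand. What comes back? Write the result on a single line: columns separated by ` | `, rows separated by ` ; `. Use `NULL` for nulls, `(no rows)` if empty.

Tara | 143 ; Raj | 321 ; Jun | 166 ; Zane | 81 ; Zane | 139

LEFT JOIN keeps every students row; unmatched ones get NULL for enrollments columns.
Group by students.id and compute SUM(e.grade). SUM over an all-NULL group is NULL.
  1: ids {2, 8} → SUM(e.grade)=143
  2: ids {1, 3, 4, 11, 12} → SUM(e.grade)=321
  3: ids {5, 9} → SUM(e.grade)=166
  4: ids {7} → SUM(e.grade)=81
  5: ids {6, 10} → SUM(e.grade)=139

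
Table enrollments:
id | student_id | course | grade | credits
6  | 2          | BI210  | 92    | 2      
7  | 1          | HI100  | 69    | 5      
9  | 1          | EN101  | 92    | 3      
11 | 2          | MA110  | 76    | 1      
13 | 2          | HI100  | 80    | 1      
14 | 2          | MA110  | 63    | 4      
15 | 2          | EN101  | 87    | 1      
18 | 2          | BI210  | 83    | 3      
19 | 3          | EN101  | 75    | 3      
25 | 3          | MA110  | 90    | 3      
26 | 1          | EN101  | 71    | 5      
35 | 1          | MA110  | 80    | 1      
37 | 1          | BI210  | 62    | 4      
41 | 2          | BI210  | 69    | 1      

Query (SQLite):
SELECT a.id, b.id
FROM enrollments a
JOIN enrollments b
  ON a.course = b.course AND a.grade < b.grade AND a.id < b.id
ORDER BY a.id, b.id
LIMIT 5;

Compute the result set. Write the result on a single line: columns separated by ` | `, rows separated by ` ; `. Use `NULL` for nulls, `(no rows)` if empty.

Pairs (a,b) with same course, a.grade < b.grade, a.id < b.id.
course groups: BI210:{6,18,37,41} EN101:{9,15,19,26} HI100:{7,13} MA110:{11,14,25,35}
Ordered by (a.id, b.id); first 5.

7 | 13 ; 11 | 25 ; 11 | 35 ; 14 | 25 ; 14 | 35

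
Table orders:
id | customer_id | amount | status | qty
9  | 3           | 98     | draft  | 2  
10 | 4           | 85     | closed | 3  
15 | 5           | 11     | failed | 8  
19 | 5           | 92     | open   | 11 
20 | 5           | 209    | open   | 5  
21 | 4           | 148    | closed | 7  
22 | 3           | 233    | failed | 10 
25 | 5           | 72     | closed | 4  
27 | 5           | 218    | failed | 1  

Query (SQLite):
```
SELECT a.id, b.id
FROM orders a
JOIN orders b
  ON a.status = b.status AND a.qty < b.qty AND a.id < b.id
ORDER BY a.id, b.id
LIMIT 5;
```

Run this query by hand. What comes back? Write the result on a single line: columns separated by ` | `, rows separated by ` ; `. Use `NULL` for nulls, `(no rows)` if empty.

10 | 21 ; 10 | 25 ; 15 | 22

Pairs (a,b) with same status, a.qty < b.qty, a.id < b.id.
status groups: closed:{10,21,25} draft:{9} failed:{15,22,27} open:{19,20}
Ordered by (a.id, b.id); first 5.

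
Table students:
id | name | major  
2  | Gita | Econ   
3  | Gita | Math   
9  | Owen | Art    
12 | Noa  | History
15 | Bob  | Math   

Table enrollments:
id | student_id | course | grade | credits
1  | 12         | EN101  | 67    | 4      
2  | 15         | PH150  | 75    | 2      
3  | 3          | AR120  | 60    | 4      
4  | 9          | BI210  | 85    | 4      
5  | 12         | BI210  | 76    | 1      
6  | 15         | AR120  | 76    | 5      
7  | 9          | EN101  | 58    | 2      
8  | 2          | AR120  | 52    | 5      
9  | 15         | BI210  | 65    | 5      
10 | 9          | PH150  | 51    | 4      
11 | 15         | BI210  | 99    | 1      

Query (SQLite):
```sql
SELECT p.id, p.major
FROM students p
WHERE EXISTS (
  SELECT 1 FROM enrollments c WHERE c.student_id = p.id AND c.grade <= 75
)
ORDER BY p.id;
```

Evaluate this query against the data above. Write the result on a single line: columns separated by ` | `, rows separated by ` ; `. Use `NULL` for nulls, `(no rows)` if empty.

2 | Econ ; 3 | Math ; 9 | Art ; 12 | History ; 15 | Math

For each students row, check whether any enrollments with matching student_id has grade <= 75.
Keep rows where that is true.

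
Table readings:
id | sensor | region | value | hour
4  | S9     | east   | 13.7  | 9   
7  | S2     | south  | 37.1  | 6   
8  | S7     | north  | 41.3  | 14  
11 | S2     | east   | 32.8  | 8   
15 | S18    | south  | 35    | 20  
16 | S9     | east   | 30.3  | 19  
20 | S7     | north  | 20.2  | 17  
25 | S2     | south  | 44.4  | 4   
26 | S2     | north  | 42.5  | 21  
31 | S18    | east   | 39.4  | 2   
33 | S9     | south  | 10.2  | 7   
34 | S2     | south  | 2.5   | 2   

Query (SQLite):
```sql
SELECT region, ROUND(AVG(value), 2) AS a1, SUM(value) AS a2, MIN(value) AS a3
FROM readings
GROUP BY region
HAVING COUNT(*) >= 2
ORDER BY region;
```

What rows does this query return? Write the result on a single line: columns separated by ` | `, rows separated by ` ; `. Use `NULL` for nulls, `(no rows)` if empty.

east | 29.05 | 116.2 | 13.7 ; north | 34.67 | 104 | 20.2 ; south | 25.84 | 129.2 | 2.5

Group readings by region.
Per group compute: ROUND(AVG(value), 2), SUM(value), MIN(value).
HAVING: drop groups with fewer than 2 rows.
  east: ids {4, 11, 16, 31} → ROUND(AVG(value), 2)=29.05, SUM(value)=116.2, MIN(value)=13.7
  north: ids {8, 20, 26} → ROUND(AVG(value), 2)=34.67, SUM(value)=104, MIN(value)=20.2
  south: ids {7, 15, 25, 33, 34} → ROUND(AVG(value), 2)=25.84, SUM(value)=129.2, MIN(value)=2.5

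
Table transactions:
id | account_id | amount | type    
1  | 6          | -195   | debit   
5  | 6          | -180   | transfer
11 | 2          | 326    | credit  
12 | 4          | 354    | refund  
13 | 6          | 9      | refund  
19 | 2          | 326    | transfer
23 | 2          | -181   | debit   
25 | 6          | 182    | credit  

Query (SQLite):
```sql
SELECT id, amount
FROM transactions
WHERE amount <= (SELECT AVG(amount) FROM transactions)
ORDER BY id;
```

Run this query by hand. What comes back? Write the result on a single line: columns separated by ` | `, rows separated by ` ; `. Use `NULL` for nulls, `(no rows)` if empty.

Scalar subquery: AVG(amount) over all transactions rows = 80.125.
Keep rows where amount <= that value.

1 | -195 ; 5 | -180 ; 13 | 9 ; 23 | -181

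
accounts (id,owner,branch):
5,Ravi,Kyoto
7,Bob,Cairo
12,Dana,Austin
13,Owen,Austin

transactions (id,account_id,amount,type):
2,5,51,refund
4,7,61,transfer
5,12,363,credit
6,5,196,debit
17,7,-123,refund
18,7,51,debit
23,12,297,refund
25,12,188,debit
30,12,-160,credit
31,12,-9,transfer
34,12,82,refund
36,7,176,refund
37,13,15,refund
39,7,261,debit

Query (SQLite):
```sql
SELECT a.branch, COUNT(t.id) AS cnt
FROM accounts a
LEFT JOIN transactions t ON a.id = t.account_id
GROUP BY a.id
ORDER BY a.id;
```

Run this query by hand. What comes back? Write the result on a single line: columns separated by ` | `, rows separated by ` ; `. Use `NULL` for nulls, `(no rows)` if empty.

LEFT JOIN keeps every accounts row; unmatched ones get NULL for transactions columns.
Group by accounts.id and compute COUNT(t.id). COUNT(col) of an all-NULL group is 0.
  5: ids {2, 6} → COUNT(t.id)=2
  7: ids {4, 17, 18, 36, 39} → COUNT(t.id)=5
  12: ids {5, 23, 25, 30, 31, 34} → COUNT(t.id)=6
  13: ids {37} → COUNT(t.id)=1

Kyoto | 2 ; Cairo | 5 ; Austin | 6 ; Austin | 1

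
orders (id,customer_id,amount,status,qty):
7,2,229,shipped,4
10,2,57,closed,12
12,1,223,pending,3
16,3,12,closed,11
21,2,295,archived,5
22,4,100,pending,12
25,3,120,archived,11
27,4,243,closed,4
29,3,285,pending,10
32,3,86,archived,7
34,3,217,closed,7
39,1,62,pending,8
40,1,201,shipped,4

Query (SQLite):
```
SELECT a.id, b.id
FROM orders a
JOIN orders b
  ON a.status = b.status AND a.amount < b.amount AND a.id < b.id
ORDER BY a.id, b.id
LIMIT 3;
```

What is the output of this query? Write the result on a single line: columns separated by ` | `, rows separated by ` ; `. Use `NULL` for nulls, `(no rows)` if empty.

Pairs (a,b) with same status, a.amount < b.amount, a.id < b.id.
status groups: archived:{21,25,32} closed:{10,16,27,34} pending:{12,22,29,39} shipped:{7,40}
Ordered by (a.id, b.id); first 3.

10 | 27 ; 10 | 34 ; 12 | 29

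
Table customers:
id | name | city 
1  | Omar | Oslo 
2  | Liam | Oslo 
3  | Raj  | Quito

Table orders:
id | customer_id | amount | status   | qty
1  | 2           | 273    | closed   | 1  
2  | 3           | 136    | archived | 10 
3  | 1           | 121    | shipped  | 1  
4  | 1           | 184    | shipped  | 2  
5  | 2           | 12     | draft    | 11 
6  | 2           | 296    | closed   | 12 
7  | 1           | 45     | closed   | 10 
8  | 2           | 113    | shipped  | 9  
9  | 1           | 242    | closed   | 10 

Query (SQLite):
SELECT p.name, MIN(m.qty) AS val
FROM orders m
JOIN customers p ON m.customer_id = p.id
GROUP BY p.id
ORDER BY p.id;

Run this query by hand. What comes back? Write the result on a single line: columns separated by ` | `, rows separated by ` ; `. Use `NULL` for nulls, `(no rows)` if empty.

Omar | 1 ; Liam | 1 ; Raj | 10

Join each orders row to its customers via customer_id.
Group joined rows by customers.id; compute MIN(m.qty) per group.
  1: ids {3, 4, 7, 9} → MIN(m.qty)=1
  2: ids {1, 5, 6, 8} → MIN(m.qty)=1
  3: ids {2} → MIN(m.qty)=10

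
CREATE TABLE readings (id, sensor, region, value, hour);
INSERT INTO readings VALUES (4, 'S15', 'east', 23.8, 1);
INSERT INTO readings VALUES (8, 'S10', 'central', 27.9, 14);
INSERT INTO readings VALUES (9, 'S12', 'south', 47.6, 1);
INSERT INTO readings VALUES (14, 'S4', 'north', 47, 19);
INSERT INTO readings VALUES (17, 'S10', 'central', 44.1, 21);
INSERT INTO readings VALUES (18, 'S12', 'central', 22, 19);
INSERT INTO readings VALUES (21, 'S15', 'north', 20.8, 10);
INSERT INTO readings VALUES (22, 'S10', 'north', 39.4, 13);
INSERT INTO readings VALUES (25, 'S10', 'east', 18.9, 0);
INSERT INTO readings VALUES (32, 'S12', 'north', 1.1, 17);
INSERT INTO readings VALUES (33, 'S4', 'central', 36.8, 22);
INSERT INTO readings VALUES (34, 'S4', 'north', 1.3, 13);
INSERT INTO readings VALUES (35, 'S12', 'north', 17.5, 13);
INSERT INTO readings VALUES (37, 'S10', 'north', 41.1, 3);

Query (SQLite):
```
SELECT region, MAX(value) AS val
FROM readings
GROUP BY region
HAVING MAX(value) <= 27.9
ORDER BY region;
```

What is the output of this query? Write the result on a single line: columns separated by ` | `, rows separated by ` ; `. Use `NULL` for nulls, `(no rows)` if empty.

Partition readings by region; compute MAX(value) within each group.
HAVING: keep groups where MAX(value) <= 27.9.
  central: ids {8, 17, 18, 33} → MAX(value)=44.1
  east: ids {4, 25} → MAX(value)=23.8
  north: ids {14, 21, 22, 32, 34, 35, 37} → MAX(value)=47
  south: ids {9} → MAX(value)=47.6

east | 23.8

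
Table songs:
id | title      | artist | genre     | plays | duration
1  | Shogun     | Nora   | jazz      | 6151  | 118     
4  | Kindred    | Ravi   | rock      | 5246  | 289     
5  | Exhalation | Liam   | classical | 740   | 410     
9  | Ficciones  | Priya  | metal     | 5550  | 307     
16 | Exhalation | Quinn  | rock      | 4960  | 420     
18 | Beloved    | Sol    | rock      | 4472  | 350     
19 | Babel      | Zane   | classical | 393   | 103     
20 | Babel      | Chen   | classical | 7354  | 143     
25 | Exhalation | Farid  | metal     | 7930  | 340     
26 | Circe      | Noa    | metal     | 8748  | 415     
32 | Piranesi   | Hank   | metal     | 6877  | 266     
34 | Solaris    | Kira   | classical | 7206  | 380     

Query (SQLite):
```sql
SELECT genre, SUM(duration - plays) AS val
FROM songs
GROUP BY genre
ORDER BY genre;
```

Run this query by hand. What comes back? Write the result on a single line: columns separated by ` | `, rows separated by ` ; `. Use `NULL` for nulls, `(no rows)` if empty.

classical | -14657 ; jazz | -6033 ; metal | -27777 ; rock | -13619

For each row compute duration - plays.
Group by genre; take SUM of the expression per group.
  classical: ids {5, 19, 20, 34} → SUM(duration - plays)=-14657
  jazz: ids {1} → SUM(duration - plays)=-6033
  metal: ids {9, 25, 26, 32} → SUM(duration - plays)=-27777
  rock: ids {4, 16, 18} → SUM(duration - plays)=-13619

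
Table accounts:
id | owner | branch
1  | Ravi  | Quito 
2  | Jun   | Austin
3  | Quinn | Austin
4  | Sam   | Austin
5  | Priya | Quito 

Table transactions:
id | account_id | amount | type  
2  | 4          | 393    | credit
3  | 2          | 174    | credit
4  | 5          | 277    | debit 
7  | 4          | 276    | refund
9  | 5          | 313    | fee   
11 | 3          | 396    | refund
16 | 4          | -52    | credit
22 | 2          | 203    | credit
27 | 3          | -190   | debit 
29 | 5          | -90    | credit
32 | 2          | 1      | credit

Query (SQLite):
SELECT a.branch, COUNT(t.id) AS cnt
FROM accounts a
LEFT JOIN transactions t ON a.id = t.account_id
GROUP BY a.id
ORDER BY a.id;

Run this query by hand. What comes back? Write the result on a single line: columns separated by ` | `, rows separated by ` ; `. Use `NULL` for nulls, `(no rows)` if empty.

Quito | 0 ; Austin | 3 ; Austin | 2 ; Austin | 3 ; Quito | 3

LEFT JOIN keeps every accounts row; unmatched ones get NULL for transactions columns.
Group by accounts.id and compute COUNT(t.id). COUNT(col) of an all-NULL group is 0.
  1: ids {—} → COUNT(t.id)=0
  2: ids {3, 22, 32} → COUNT(t.id)=3
  3: ids {11, 27} → COUNT(t.id)=2
  4: ids {2, 7, 16} → COUNT(t.id)=3
  5: ids {4, 9, 29} → COUNT(t.id)=3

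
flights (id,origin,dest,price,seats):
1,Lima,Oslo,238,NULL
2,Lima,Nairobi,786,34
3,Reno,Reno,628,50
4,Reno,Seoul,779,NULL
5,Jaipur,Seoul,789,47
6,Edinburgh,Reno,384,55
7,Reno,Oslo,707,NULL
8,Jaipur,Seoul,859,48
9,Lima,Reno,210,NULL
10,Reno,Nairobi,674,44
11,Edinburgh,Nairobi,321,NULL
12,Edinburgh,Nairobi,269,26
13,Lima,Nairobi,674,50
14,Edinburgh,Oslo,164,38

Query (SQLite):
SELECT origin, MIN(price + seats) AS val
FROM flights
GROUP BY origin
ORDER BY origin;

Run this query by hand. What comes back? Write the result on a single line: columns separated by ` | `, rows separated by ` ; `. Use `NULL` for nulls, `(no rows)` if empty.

For each row compute price + seats.
Group by origin; take MIN of the expression per group.
  Edinburgh: ids {6, 11, 12, 14} → MIN(price + seats)=202
  Jaipur: ids {5, 8} → MIN(price + seats)=836
  Lima: ids {1, 2, 9, 13} → MIN(price + seats)=724
  Reno: ids {3, 4, 7, 10} → MIN(price + seats)=678

Edinburgh | 202 ; Jaipur | 836 ; Lima | 724 ; Reno | 678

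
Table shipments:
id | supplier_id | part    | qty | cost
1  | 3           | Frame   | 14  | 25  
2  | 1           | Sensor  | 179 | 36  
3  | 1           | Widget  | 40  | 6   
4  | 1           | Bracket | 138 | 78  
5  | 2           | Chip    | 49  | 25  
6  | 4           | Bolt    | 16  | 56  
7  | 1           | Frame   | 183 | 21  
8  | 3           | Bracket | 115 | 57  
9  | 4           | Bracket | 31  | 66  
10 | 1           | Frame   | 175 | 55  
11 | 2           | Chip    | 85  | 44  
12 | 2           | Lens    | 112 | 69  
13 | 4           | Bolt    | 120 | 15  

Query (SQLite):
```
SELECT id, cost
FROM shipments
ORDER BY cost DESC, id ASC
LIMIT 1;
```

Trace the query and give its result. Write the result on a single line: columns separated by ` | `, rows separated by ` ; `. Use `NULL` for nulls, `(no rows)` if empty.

4 | 78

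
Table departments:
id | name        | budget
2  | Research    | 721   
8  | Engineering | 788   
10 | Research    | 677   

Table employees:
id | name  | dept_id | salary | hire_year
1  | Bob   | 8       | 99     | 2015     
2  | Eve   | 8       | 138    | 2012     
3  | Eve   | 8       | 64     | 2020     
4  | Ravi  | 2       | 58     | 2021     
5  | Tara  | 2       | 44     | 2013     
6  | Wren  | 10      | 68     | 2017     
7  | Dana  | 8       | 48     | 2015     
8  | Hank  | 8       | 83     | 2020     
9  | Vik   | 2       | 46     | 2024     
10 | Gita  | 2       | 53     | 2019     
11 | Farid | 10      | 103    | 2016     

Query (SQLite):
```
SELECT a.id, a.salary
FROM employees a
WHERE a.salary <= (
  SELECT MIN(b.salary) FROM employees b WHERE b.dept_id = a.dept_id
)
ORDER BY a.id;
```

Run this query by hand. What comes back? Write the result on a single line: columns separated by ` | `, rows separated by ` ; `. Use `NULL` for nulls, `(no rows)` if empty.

For each employees row a, compute MIN(salary) over rows sharing a.dept_id.
Keep row a if a.salary <= that per-group MIN.
  dept_id=2: MIN(salary) = 44
  dept_id=8: MIN(salary) = 48
  dept_id=10: MIN(salary) = 68

5 | 44 ; 6 | 68 ; 7 | 48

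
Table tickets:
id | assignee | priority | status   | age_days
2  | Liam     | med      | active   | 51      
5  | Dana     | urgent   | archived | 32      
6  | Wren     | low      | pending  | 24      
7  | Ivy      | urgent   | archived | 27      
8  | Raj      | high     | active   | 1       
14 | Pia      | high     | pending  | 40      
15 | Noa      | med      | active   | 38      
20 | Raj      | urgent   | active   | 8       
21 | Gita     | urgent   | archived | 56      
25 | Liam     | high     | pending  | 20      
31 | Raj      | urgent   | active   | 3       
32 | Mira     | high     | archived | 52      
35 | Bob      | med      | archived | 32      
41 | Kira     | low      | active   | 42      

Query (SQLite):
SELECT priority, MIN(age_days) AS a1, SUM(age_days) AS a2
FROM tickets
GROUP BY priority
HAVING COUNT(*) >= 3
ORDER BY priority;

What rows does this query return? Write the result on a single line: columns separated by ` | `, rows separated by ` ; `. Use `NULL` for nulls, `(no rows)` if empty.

Group tickets by priority.
Per group compute: MIN(age_days), SUM(age_days).
HAVING: drop groups with fewer than 3 rows.
  high: ids {8, 14, 25, 32} → MIN(age_days)=1, SUM(age_days)=113
  low: ids {6, 41} → MIN(age_days)=24, SUM(age_days)=66
  med: ids {2, 15, 35} → MIN(age_days)=32, SUM(age_days)=121
  urgent: ids {5, 7, 20, 21, 31} → MIN(age_days)=3, SUM(age_days)=126

high | 1 | 113 ; med | 32 | 121 ; urgent | 3 | 126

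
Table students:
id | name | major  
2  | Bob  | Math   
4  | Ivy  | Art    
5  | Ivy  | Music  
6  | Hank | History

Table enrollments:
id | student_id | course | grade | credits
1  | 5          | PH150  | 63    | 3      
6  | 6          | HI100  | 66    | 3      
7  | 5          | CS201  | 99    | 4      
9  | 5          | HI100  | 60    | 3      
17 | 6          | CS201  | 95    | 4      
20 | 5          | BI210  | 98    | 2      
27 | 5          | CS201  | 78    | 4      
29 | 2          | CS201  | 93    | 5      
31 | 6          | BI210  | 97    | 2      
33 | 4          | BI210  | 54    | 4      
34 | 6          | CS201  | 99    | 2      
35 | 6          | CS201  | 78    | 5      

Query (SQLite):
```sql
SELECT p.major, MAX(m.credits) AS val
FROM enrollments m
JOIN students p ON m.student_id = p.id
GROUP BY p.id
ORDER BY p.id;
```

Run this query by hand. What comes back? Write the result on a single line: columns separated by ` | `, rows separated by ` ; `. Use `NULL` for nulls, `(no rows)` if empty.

Math | 5 ; Art | 4 ; Music | 4 ; History | 5

Join each enrollments row to its students via student_id.
Group joined rows by students.id; compute MAX(m.credits) per group.
  2: ids {29} → MAX(m.credits)=5
  4: ids {33} → MAX(m.credits)=4
  5: ids {1, 7, 9, 20, 27} → MAX(m.credits)=4
  6: ids {6, 17, 31, 34, 35} → MAX(m.credits)=5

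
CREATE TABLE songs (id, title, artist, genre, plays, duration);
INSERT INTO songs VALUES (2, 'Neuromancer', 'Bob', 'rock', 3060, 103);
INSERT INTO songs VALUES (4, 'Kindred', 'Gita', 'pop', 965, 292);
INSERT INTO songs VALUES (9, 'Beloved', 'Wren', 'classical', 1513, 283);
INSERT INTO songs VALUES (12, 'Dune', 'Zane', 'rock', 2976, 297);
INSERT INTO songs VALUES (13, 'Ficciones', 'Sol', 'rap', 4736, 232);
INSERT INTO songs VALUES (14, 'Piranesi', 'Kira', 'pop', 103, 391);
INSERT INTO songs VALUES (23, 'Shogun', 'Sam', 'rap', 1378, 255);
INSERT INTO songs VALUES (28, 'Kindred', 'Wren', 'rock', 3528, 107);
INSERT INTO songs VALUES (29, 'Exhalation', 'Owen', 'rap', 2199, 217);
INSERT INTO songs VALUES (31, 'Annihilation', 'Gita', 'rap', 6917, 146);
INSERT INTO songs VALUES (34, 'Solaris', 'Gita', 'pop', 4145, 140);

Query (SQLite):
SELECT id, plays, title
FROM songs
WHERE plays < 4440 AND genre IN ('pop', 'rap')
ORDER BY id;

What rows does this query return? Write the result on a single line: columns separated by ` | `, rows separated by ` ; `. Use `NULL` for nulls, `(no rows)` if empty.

plays < 4440: ids {2, 4, 9, 12, 14, 23, 28, 29, 34}
genre IN ('pop', 'rap'): ids {4, 13, 14, 23, 29, 31, 34}
Combine with AND.

4 | 965 | Kindred ; 14 | 103 | Piranesi ; 23 | 1378 | Shogun ; 29 | 2199 | Exhalation ; 34 | 4145 | Solaris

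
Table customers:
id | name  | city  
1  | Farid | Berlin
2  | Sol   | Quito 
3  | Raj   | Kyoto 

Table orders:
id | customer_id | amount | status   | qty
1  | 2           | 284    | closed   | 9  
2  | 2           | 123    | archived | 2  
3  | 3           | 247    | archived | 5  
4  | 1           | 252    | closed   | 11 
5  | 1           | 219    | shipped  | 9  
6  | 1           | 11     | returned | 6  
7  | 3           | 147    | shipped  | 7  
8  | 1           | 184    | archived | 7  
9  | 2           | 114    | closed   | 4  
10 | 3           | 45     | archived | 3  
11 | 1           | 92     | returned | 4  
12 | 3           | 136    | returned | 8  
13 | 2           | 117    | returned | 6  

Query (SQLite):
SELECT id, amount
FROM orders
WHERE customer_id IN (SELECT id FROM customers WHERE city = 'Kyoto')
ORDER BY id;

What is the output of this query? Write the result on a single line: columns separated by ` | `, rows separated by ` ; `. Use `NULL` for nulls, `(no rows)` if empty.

3 | 247 ; 7 | 147 ; 10 | 45 ; 12 | 136

Inner query: customers.id where city = 'Kyoto'.
Outer: keep orders rows whose customer_id is in that set.
Inner query → {3}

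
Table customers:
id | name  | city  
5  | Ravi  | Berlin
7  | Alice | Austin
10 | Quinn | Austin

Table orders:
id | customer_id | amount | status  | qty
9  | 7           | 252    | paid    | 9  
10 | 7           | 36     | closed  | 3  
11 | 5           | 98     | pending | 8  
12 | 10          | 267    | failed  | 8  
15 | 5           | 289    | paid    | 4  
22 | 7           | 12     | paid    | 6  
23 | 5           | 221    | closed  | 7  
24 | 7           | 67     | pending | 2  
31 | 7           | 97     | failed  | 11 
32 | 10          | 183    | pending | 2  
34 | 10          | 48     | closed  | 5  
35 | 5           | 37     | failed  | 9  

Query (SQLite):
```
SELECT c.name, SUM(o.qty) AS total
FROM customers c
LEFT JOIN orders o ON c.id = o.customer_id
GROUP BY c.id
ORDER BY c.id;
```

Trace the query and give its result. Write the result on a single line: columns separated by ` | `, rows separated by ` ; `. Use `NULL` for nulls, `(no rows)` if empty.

Ravi | 28 ; Alice | 31 ; Quinn | 15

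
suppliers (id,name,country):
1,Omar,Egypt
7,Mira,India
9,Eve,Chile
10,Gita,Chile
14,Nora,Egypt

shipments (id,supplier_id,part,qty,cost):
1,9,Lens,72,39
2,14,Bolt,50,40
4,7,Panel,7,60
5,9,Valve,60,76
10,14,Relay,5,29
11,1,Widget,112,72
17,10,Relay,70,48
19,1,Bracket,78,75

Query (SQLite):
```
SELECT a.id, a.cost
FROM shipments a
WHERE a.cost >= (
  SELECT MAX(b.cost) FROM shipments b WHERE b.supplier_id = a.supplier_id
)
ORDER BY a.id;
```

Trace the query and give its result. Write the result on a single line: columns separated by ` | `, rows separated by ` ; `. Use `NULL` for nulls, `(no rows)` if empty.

For each shipments row a, compute MAX(cost) over rows sharing a.supplier_id.
Keep row a if a.cost >= that per-group MAX.
  supplier_id=1: MAX(cost) = 75
  supplier_id=7: MAX(cost) = 60
  supplier_id=9: MAX(cost) = 76
  supplier_id=10: MAX(cost) = 48
  supplier_id=14: MAX(cost) = 40

2 | 40 ; 4 | 60 ; 5 | 76 ; 17 | 48 ; 19 | 75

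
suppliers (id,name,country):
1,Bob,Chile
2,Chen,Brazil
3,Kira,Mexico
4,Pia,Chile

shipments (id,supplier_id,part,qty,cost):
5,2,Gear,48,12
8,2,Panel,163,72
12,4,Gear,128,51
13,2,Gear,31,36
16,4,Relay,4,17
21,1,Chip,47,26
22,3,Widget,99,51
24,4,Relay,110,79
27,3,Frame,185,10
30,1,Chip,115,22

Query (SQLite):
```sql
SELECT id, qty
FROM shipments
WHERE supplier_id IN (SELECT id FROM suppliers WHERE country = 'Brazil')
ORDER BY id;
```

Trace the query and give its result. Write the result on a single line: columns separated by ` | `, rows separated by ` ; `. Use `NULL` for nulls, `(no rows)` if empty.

5 | 48 ; 8 | 163 ; 13 | 31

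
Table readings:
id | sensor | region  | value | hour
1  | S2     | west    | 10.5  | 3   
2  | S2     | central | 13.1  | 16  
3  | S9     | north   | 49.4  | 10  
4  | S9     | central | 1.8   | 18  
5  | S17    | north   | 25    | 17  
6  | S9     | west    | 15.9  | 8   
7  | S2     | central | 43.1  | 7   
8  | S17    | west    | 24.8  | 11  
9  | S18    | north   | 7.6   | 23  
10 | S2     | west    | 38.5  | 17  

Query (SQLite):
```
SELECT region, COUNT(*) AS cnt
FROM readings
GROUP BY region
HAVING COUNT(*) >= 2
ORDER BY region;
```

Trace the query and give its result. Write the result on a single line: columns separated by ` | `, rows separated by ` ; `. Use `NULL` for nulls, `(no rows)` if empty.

Partition readings by region; compute COUNT(*) within each group.
HAVING: keep groups with count ≥ 2.
  central: ids {2, 4, 7} → COUNT(*)=3
  north: ids {3, 5, 9} → COUNT(*)=3
  west: ids {1, 6, 8, 10} → COUNT(*)=4

central | 3 ; north | 3 ; west | 4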